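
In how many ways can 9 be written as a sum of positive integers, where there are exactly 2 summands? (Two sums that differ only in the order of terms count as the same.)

Listing the qualifying partitions of 9:
1 + 8
2 + 7
3 + 6
4 + 5

4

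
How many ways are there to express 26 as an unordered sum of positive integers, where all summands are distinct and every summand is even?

18

They are:
26
24 + 2
22 + 4
20 + 6
20 + 4 + 2
18 + 8
18 + 6 + 2
16 + 10
16 + 8 + 2
16 + 6 + 4
14 + 12
14 + 10 + 2
14 + 8 + 4
14 + 6 + 4 + 2
12 + 10 + 4
12 + 8 + 6
12 + 8 + 4 + 2
10 + 8 + 6 + 2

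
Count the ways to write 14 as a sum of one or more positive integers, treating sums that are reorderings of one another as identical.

135

A full systematic count gives 135.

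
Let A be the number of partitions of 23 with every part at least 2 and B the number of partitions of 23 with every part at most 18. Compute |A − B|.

Partitions of 23 with every part at least 2: 253.
Partitions of 23 with every part at most 18: 1243.
|253 − 1243| = 990.

990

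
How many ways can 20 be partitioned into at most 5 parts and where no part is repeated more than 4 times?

Systematic enumeration (by largest part, then next-largest, …) yields 191.

191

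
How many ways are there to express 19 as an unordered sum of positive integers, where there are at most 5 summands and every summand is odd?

24

They are:
19
17 + 1 + 1
15 + 3 + 1
15 + 1 + 1 + 1 + 1
13 + 5 + 1
13 + 3 + 3
13 + 3 + 1 + 1 + 1
11 + 7 + 1
11 + 5 + 3
11 + 5 + 1 + 1 + 1
11 + 3 + 3 + 1 + 1
9 + 9 + 1
9 + 7 + 3
9 + 7 + 1 + 1 + 1
9 + 5 + 5
9 + 5 + 3 + 1 + 1
9 + 3 + 3 + 3 + 1
7 + 7 + 5
7 + 7 + 3 + 1 + 1
7 + 5 + 5 + 1 + 1
7 + 5 + 3 + 3 + 1
7 + 3 + 3 + 3 + 3
5 + 5 + 5 + 3 + 1
5 + 5 + 3 + 3 + 3
Counting gives 24.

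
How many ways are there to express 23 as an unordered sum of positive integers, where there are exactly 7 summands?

Direct enumeration gives 164 partitions.

164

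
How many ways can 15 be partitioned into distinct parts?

27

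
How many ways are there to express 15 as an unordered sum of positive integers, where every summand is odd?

There are too many to list fully; the first 12 (by largest part) are:
15
13, 1, 1
11, 3, 1
11, 1, 1, 1, 1
9, 5, 1
9, 3, 3
9, 3, 1, 1, 1
9, 1, 1, 1, 1, 1, 1
7, 7, 1
7, 5, 3
7, 5, 1, 1, 1
7, 3, 3, 1, 1
…and 15 more, for 27 total.

27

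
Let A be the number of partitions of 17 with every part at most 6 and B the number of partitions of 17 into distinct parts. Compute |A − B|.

125

Partitions of 17 with every part at most 6: 163.
Partitions of 17 into distinct parts: 38.
|163 − 38| = 125.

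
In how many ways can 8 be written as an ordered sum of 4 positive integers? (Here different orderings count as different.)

35

A composition of 8 into 4 positive parts is chosen by placing 3 dividers among the 7 gaps between 8 units: C(7,3) = 35.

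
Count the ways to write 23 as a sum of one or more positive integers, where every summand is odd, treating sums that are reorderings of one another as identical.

104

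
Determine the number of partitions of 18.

Counting exhaustively, 385 partitions satisfy the conditions.

385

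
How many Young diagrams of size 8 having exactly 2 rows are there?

Listing the qualifying partitions of 8:
7 + 1
6 + 2
5 + 3
4 + 4

4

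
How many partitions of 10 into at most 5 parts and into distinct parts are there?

They are:
10
9+1
8+2
7+3
7+2+1
6+4
6+3+1
5+4+1
5+3+2
4+3+2+1

10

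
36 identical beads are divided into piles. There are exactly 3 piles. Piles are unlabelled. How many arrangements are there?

108

A full systematic count gives 108.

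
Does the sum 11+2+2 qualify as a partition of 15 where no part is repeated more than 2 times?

Yes

The parts sum to 15, and the condition 'no summand is used more than 2 times' holds.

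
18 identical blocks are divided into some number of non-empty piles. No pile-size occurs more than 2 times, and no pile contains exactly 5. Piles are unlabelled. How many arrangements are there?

Systematic enumeration (by largest part, then next-largest, …) yields 93.

93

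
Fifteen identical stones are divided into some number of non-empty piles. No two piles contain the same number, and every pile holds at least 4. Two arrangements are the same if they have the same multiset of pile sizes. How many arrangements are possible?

6

The partitions of 15 that satisfy the conditions:
15
11 + 4
10 + 5
9 + 6
8 + 7
6 + 5 + 4
Counting gives 6.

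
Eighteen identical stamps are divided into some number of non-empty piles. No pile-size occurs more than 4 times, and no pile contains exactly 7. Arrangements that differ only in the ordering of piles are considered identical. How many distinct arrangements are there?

There are 218 such partitions.

218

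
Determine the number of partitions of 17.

Systematic enumeration (by largest part, then next-largest, …) yields 297.

297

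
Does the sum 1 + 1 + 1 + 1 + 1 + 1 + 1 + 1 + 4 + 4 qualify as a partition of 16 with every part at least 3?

No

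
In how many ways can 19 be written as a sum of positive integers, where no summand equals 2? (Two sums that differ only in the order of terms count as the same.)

There are 193 such partitions.

193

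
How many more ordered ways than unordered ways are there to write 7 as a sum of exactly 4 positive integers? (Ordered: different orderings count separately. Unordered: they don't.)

Compositions: C(6,3) = 20.
Unordered (partitions into 4 parts): 3.
Difference: 20 − 3 = 17.

17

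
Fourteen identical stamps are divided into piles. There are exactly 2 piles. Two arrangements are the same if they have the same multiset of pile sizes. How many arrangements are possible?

7

They are:
13, 1
12, 2
11, 3
10, 4
9, 5
8, 6
7, 7
Counting gives 7.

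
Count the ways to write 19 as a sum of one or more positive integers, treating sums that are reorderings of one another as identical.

Counting exhaustively, 490 partitions satisfy the conditions.

490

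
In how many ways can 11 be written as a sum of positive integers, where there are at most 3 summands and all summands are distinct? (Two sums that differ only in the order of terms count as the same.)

11

Listing the qualifying partitions of 11:
11
10+1
9+2
8+3
8+2+1
7+4
7+3+1
6+5
6+4+1
6+3+2
5+4+2
Counting gives 11.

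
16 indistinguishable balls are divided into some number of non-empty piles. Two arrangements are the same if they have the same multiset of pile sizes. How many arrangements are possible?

Counting exhaustively, 231 partitions satisfy the conditions.

231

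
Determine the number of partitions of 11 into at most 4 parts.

27

A partial list (first 12 by largest part):
11
10 + 1
9 + 2
9 + 1 + 1
8 + 3
8 + 2 + 1
8 + 1 + 1 + 1
7 + 4
7 + 3 + 1
7 + 2 + 2
7 + 2 + 1 + 1
6 + 5
…and 15 more, for 27 total.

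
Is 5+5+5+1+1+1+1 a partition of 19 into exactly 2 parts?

No

The parts sum to 19, and the condition 'there are exactly 2 summands' is violated.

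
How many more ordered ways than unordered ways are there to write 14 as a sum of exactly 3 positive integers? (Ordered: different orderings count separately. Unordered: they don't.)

62

Compositions: C(13,2) = 78.
Unordered (partitions into 3 parts): 16.
Difference: 78 − 16 = 62.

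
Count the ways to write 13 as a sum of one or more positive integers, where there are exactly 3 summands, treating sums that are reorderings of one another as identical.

Enumerating:
11, 1, 1
10, 2, 1
9, 3, 1
9, 2, 2
8, 4, 1
8, 3, 2
7, 5, 1
7, 4, 2
7, 3, 3
6, 6, 1
6, 5, 2
6, 4, 3
5, 5, 3
5, 4, 4
That's 14 in total.

14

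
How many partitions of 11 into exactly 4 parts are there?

Enumerating:
8,1,1,1
7,2,1,1
6,3,1,1
6,2,2,1
5,4,1,1
5,3,2,1
5,2,2,2
4,4,2,1
4,3,3,1
4,3,2,2
3,3,3,2

11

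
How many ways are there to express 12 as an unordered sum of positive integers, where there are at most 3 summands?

The partitions of 12 that satisfy the conditions:
12
1 + 11
2 + 10
1 + 1 + 10
3 + 9
1 + 2 + 9
4 + 8
1 + 3 + 8
2 + 2 + 8
5 + 7
1 + 4 + 7
2 + 3 + 7
6 + 6
1 + 5 + 6
2 + 4 + 6
3 + 3 + 6
2 + 5 + 5
3 + 4 + 5
4 + 4 + 4
Counting gives 19.

19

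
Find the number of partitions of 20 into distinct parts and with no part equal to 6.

There are too many to list fully; the first 12 (by largest part) are:
20
19 + 1
18 + 2
17 + 3
17 + 2 + 1
16 + 4
16 + 3 + 1
15 + 5
15 + 4 + 1
15 + 3 + 2
14 + 5 + 1
14 + 4 + 2
…and 35 more, for 47 total.

47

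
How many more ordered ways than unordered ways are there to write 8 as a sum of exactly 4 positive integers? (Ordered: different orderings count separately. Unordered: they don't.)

30

Compositions: C(7,3) = 35.
Unordered (partitions into 4 parts): 5.
Difference: 35 − 5 = 30.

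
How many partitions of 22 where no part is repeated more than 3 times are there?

484

Direct enumeration gives 484 partitions.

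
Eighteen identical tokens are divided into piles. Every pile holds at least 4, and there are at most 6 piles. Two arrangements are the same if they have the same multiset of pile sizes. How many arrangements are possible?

16

Enumerating:
18
14,4
13,5
12,6
11,7
10,8
10,4,4
9,9
9,5,4
8,6,4
8,5,5
7,7,4
7,6,5
6,6,6
6,4,4,4
5,5,4,4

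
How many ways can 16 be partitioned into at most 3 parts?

30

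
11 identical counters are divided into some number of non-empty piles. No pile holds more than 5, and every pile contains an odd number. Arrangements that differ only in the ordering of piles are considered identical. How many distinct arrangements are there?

8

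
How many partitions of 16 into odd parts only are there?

32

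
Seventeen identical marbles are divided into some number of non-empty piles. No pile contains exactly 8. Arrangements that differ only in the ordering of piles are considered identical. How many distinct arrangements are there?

267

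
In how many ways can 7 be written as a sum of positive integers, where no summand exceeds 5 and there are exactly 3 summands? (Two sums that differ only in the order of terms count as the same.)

4

The partitions of 7 that satisfy the conditions:
5+1+1
4+2+1
3+3+1
3+2+2
That's 4 in total.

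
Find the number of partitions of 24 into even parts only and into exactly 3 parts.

12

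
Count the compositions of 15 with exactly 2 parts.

14

A composition of 15 into 2 positive parts is chosen by placing 1 dividers among the 14 gaps between 15 units: C(14,1) = 14.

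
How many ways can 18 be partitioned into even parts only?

A partial list (first 12 by largest part):
18
16, 2
14, 4
14, 2, 2
12, 6
12, 4, 2
12, 2, 2, 2
10, 8
10, 6, 2
10, 4, 4
10, 4, 2, 2
10, 2, 2, 2, 2
…and 18 more, for 30 total.

30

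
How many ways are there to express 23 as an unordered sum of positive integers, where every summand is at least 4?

There are too many to list fully; the first 12 (by largest part) are:
23
19, 4
18, 5
17, 6
16, 7
15, 8
15, 4, 4
14, 9
14, 5, 4
13, 10
13, 6, 4
13, 5, 5
…and 27 more, for 39 total.

39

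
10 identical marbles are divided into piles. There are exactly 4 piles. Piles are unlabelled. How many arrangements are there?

Enumerating:
7 + 1 + 1 + 1
6 + 2 + 1 + 1
5 + 3 + 1 + 1
5 + 2 + 2 + 1
4 + 4 + 1 + 1
4 + 3 + 2 + 1
4 + 2 + 2 + 2
3 + 3 + 3 + 1
3 + 3 + 2 + 2

9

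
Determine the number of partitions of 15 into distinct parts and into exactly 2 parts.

They are:
14+1
13+2
12+3
11+4
10+5
9+6
8+7

7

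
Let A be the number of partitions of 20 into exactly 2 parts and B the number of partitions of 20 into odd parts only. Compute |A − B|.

54

Partitions of 20 into exactly 2 parts: 10.
Partitions of 20 into odd parts only: 64.
|10 − 64| = 54.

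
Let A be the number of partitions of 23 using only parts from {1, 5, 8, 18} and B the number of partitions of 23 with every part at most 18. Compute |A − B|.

1230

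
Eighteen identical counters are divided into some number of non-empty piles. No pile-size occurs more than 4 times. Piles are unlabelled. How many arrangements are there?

262

There are 262 such partitions.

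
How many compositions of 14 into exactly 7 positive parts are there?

1716

By stars and bars with positive parts, the count is C(13,6) = 1716.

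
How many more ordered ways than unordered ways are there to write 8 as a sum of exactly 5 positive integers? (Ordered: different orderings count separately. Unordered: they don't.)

32

Ordered (compositions into 5 parts): C(7,4) = 35.
Unordered (partitions into 5 parts): 3.
Difference: 35 − 3 = 32.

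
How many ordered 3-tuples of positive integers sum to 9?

Equivalently, choose which 2 of the 8 gaps become plus signs: C(8,2) = 28.

28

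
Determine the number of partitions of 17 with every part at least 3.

25

Enumerating:
17
14 + 3
13 + 4
12 + 5
11 + 6
11 + 3 + 3
10 + 7
10 + 4 + 3
9 + 8
9 + 5 + 3
9 + 4 + 4
8 + 6 + 3
8 + 5 + 4
8 + 3 + 3 + 3
7 + 7 + 3
7 + 6 + 4
7 + 5 + 5
7 + 4 + 3 + 3
6 + 6 + 5
6 + 5 + 3 + 3
6 + 4 + 4 + 3
5 + 5 + 4 + 3
5 + 4 + 4 + 4
5 + 3 + 3 + 3 + 3
4 + 4 + 3 + 3 + 3
Counting gives 25.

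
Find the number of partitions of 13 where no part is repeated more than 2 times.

There are too many to list fully; the first 12 (by largest part) are:
13
12 + 1
11 + 2
11 + 1 + 1
10 + 3
10 + 2 + 1
9 + 4
9 + 3 + 1
9 + 2 + 2
9 + 2 + 1 + 1
8 + 5
8 + 4 + 1
…and 32 more, for 44 total.

44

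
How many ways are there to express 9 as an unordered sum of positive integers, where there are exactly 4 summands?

They are:
6+1+1+1
5+2+1+1
4+3+1+1
4+2+2+1
3+3+2+1
3+2+2+2

6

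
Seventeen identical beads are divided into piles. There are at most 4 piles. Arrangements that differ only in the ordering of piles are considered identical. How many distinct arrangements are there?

Enumerating by decreasing first part gives 72 partitions in all.

72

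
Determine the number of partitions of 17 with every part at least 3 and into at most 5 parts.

25

They are:
17
14,3
13,4
12,5
11,6
11,3,3
10,7
10,4,3
9,8
9,5,3
9,4,4
8,6,3
8,5,4
8,3,3,3
7,7,3
7,6,4
7,5,5
7,4,3,3
6,6,5
6,5,3,3
6,4,4,3
5,5,4,3
5,4,4,4
5,3,3,3,3
4,4,3,3,3
That's 25 in total.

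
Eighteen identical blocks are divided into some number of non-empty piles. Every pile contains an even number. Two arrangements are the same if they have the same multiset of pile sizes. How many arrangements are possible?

There are too many to list fully; the first 12 (by largest part) are:
18
16,2
14,4
14,2,2
12,6
12,4,2
12,2,2,2
10,8
10,6,2
10,4,4
10,4,2,2
10,2,2,2,2
…and 18 more, for 30 total.

30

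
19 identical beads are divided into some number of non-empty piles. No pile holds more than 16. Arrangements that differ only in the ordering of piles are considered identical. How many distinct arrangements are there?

Enumerating by decreasing first part gives 486 partitions in all.

486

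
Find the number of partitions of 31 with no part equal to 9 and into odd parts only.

Counting exhaustively, 251 partitions satisfy the conditions.

251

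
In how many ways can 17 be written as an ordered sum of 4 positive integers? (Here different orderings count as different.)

560

Equivalently, choose which 3 of the 16 gaps become plus signs: C(16,3) = 560.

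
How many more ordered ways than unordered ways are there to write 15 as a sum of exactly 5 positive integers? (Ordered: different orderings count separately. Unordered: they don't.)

Compositions: C(14,4) = 1001.
Partitions of 15 into exactly 5 parts: 30.
Difference: 1001 − 30 = 971.

971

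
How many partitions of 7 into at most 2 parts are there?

4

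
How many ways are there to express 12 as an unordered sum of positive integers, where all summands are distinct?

They are:
12
1, 11
2, 10
3, 9
1, 2, 9
4, 8
1, 3, 8
5, 7
1, 4, 7
2, 3, 7
1, 5, 6
2, 4, 6
1, 2, 3, 6
3, 4, 5
1, 2, 4, 5
Counting gives 15.

15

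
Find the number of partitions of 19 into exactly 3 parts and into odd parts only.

The partitions of 19 that satisfy the conditions:
17,1,1
15,3,1
13,5,1
13,3,3
11,7,1
11,5,3
9,9,1
9,7,3
9,5,5
7,7,5

10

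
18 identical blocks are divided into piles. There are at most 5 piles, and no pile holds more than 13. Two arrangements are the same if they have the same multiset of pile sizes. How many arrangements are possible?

129

Direct enumeration gives 129 partitions.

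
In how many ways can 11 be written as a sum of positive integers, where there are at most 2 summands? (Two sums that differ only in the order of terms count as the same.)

6

Enumerating:
11
10,1
9,2
8,3
7,4
6,5
That's 6 in total.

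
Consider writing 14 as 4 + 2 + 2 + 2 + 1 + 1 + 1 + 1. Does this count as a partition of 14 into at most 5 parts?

No

The parts sum to 14, and the condition 'there are at most 5 summands' is violated.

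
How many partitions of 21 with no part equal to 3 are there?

There are 407 such partitions.

407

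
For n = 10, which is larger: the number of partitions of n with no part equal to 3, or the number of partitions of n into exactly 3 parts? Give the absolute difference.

19

Partitions of 10 with no part equal to 3: 27.
Partitions of 10 into exactly 3 parts: 8.
|27 − 8| = 19.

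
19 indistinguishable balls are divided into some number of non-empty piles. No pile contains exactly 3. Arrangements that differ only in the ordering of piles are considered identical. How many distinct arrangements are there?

Direct enumeration gives 259 partitions.

259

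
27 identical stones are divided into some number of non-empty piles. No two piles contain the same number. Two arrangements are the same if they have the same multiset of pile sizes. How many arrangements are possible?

A full systematic count gives 192.

192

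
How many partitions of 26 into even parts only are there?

101

A full systematic count gives 101.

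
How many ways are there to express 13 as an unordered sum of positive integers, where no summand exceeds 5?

There are too many to list fully; the first 12 (by largest part) are:
5+5+3
5+5+2+1
5+5+1+1+1
5+4+4
5+4+3+1
5+4+2+2
5+4+2+1+1
5+4+1+1+1+1
5+3+3+2
5+3+3+1+1
5+3+2+2+1
5+3+2+1+1+1
…and 45 more, for 57 total.

57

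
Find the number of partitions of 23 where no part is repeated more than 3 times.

592

Counting exhaustively, 592 partitions satisfy the conditions.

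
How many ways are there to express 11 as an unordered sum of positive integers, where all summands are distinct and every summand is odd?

2

Listing the qualifying partitions of 11:
11
1 + 3 + 7
That's 2 in total.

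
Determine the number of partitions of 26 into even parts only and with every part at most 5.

They are:
4 + 4 + 4 + 4 + 4 + 4 + 2
4 + 4 + 4 + 4 + 4 + 2 + 2 + 2
4 + 4 + 4 + 4 + 2 + 2 + 2 + 2 + 2
4 + 4 + 4 + 2 + 2 + 2 + 2 + 2 + 2 + 2
4 + 4 + 2 + 2 + 2 + 2 + 2 + 2 + 2 + 2 + 2
4 + 2 + 2 + 2 + 2 + 2 + 2 + 2 + 2 + 2 + 2 + 2
2 + 2 + 2 + 2 + 2 + 2 + 2 + 2 + 2 + 2 + 2 + 2 + 2
Counting gives 7.

7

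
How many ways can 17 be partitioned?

Enumerating by decreasing first part gives 297 partitions in all.

297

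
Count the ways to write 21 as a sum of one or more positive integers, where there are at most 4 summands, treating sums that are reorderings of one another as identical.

Direct enumeration gives 120 partitions.

120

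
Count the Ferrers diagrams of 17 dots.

297

Enumerating by decreasing first part gives 297 partitions in all.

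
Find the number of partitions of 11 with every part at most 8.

A partial list (first 12 by largest part):
8,3
8,2,1
8,1,1,1
7,4
7,3,1
7,2,2
7,2,1,1
7,1,1,1,1
6,5
6,4,1
6,3,2
6,3,1,1
…and 40 more, for 52 total.

52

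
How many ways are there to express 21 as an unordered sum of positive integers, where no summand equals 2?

Enumerating by decreasing first part gives 302 partitions in all.

302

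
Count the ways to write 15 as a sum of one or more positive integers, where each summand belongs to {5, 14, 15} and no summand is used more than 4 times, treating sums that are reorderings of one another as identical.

2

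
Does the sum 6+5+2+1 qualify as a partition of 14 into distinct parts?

Yes

The parts sum to 14, and the condition 'all summands are distinct' holds.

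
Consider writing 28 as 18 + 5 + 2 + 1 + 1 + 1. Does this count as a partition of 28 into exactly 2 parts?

The parts sum to 28, and the condition 'there are exactly 2 summands' is violated.

No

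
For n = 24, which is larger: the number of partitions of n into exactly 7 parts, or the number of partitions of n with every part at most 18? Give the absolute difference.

1355

Partitions of 24 into exactly 7 parts: 201.
Partitions of 24 with every part at most 18: 1556.
|201 − 1556| = 1355.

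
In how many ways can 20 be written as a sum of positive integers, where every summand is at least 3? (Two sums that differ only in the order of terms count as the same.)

49

There are too many to list fully; the first 12 (by largest part) are:
20
17 + 3
16 + 4
15 + 5
14 + 6
14 + 3 + 3
13 + 7
13 + 4 + 3
12 + 8
12 + 5 + 3
12 + 4 + 4
11 + 9
…and 37 more, for 49 total.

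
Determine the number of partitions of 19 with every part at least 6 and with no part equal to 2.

6

They are:
19
13 + 6
12 + 7
11 + 8
10 + 9
7 + 6 + 6
Counting gives 6.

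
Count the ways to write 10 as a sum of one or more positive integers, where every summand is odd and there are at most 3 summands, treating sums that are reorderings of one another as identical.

3

Enumerating:
9 + 1
7 + 3
5 + 5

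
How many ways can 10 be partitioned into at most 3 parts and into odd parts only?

3

They are:
9 + 1
7 + 3
5 + 5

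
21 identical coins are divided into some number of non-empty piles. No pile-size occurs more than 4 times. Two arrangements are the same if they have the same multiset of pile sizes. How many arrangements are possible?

505

Enumerating by decreasing first part gives 505 partitions in all.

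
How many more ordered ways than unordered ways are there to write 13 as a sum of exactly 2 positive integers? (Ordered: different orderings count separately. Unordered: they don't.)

6

Ordered (compositions into 2 parts): C(12,1) = 12.
Partitions of 13 into exactly 2 parts: 6.
Difference: 12 − 6 = 6.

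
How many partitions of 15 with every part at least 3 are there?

17

Listing the qualifying partitions of 15:
15
12+3
11+4
10+5
9+6
9+3+3
8+7
8+4+3
7+5+3
7+4+4
6+6+3
6+5+4
6+3+3+3
5+5+5
5+4+3+3
4+4+4+3
3+3+3+3+3
That's 17 in total.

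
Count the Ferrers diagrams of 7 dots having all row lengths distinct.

Enumerating:
7
1 + 6
2 + 5
3 + 4
1 + 2 + 4
Counting gives 5.

5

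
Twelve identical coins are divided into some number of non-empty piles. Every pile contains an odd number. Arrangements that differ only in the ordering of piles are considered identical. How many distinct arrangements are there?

15

The partitions of 12 that satisfy the conditions:
11+1
9+3
9+1+1+1
7+5
7+3+1+1
7+1+1+1+1+1
5+5+1+1
5+3+3+1
5+3+1+1+1+1
5+1+1+1+1+1+1+1
3+3+3+3
3+3+3+1+1+1
3+3+1+1+1+1+1+1
3+1+1+1+1+1+1+1+1+1
1+1+1+1+1+1+1+1+1+1+1+1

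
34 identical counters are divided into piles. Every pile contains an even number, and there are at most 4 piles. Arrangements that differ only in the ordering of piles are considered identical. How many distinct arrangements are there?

72

A full systematic count gives 72.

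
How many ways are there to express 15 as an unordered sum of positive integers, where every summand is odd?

27

There are too many to list fully; the first 12 (by largest part) are:
15
1+1+13
1+3+11
1+1+1+1+11
1+5+9
3+3+9
1+1+1+3+9
1+1+1+1+1+1+9
1+7+7
3+5+7
1+1+1+5+7
1+1+3+3+7
…and 15 more, for 27 total.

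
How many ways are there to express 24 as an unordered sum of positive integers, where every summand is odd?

A full systematic count gives 122.

122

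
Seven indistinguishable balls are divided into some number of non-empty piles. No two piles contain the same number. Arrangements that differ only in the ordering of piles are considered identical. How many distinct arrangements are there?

5

They are:
7
6+1
5+2
4+3
4+2+1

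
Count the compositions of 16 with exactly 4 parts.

By stars and bars with positive parts, the count is C(15,3) = 455.

455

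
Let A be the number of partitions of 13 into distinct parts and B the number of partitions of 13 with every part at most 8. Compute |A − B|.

71

Partitions of 13 into distinct parts: 18.
Partitions of 13 with every part at most 8: 89.
|18 − 89| = 71.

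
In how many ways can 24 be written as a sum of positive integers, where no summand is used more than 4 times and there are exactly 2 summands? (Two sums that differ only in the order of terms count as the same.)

They are:
1, 23
2, 22
3, 21
4, 20
5, 19
6, 18
7, 17
8, 16
9, 15
10, 14
11, 13
12, 12

12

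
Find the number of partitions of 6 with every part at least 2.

4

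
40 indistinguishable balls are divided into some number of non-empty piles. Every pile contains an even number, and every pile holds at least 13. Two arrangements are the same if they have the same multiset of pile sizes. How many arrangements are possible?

5

Enumerating:
40
14+26
16+24
18+22
20+20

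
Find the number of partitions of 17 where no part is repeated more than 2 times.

108

Direct enumeration gives 108 partitions.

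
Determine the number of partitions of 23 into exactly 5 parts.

141

Enumerating by decreasing first part gives 141 partitions in all.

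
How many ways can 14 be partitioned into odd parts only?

22

The partitions of 14 that satisfy the conditions:
13+1
11+3
11+1+1+1
9+5
9+3+1+1
9+1+1+1+1+1
7+7
7+5+1+1
7+3+3+1
7+3+1+1+1+1
7+1+1+1+1+1+1+1
5+5+3+1
5+5+1+1+1+1
5+3+3+3
5+3+3+1+1+1
5+3+1+1+1+1+1+1
5+1+1+1+1+1+1+1+1+1
3+3+3+3+1+1
3+3+3+1+1+1+1+1
3+3+1+1+1+1+1+1+1+1
3+1+1+1+1+1+1+1+1+1+1+1
1+1+1+1+1+1+1+1+1+1+1+1+1+1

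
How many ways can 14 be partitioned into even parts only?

15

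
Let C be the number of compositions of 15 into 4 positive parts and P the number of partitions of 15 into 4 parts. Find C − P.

337

Compositions: C(14,3) = 364.
Partitions of 15 into exactly 4 parts: 27.
Difference: 364 − 27 = 337.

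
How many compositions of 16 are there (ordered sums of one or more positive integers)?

The number of compositions of n is 2^(n−1); here 2^15 = 32768.

32768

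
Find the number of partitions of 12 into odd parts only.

15

The partitions of 12 that satisfy the conditions:
11,1
9,3
9,1,1,1
7,5
7,3,1,1
7,1,1,1,1,1
5,5,1,1
5,3,3,1
5,3,1,1,1,1
5,1,1,1,1,1,1,1
3,3,3,3
3,3,3,1,1,1
3,3,1,1,1,1,1,1
3,1,1,1,1,1,1,1,1,1
1,1,1,1,1,1,1,1,1,1,1,1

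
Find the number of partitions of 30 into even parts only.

Counting exhaustively, 176 partitions satisfy the conditions.

176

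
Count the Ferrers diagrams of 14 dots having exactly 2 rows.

7

Enumerating:
1, 13
2, 12
3, 11
4, 10
5, 9
6, 8
7, 7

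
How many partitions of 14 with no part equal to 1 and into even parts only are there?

The partitions of 14 that satisfy the conditions:
14
12,2
10,4
10,2,2
8,6
8,4,2
8,2,2,2
6,6,2
6,4,4
6,4,2,2
6,2,2,2,2
4,4,4,2
4,4,2,2,2
4,2,2,2,2,2
2,2,2,2,2,2,2

15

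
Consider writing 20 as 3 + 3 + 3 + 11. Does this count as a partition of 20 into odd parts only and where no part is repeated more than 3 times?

The parts sum to 20, and the condition 'every summand is odd' holds; the condition 'no summand is used more than 3 times' holds.

Yes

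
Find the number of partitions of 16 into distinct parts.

There are too many to list fully; the first 12 (by largest part) are:
16
15 + 1
14 + 2
13 + 3
13 + 2 + 1
12 + 4
12 + 3 + 1
11 + 5
11 + 4 + 1
11 + 3 + 2
10 + 6
10 + 5 + 1
…and 20 more, for 32 total.

32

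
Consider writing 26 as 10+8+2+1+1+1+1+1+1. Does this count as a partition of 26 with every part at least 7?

No

The parts sum to 26, and the condition 'every summand is at least 7' is violated.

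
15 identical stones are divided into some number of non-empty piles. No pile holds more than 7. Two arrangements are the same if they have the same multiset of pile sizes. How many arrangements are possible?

131

Systematic enumeration (by largest part, then next-largest, …) yields 131.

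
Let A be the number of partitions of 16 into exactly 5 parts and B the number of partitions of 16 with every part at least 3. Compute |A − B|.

16

Partitions of 16 into exactly 5 parts: 37.
Partitions of 16 with every part at least 3: 21.
|37 − 21| = 16.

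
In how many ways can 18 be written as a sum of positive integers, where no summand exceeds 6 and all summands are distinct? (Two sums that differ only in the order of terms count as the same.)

2

They are:
6,5,4,3
6,5,4,2,1
That's 2 in total.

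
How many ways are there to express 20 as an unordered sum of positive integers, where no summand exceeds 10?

530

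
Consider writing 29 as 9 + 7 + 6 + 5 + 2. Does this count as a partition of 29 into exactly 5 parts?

Yes

The parts sum to 29, and the condition 'there are exactly 5 summands' holds.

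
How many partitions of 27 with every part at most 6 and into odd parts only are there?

A partial list (first 12 by largest part):
1, 1, 5, 5, 5, 5, 5
1, 3, 3, 5, 5, 5, 5
1, 1, 1, 1, 3, 5, 5, 5, 5
1, 1, 1, 1, 1, 1, 1, 5, 5, 5, 5
3, 3, 3, 3, 5, 5, 5
1, 1, 1, 3, 3, 3, 5, 5, 5
1, 1, 1, 1, 1, 1, 3, 3, 5, 5, 5
1, 1, 1, 1, 1, 1, 1, 1, 1, 3, 5, 5, 5
1, 1, 1, 1, 1, 1, 1, 1, 1, 1, 1, 1, 5, 5, 5
1, 1, 3, 3, 3, 3, 3, 5, 5
1, 1, 1, 1, 1, 3, 3, 3, 3, 5, 5
1, 1, 1, 1, 1, 1, 1, 1, 3, 3, 3, 5, 5
…and 21 more, for 33 total.

33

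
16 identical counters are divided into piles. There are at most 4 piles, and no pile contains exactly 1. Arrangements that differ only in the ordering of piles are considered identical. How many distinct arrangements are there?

A partial list (first 12 by largest part):
16
14+2
13+3
12+4
12+2+2
11+5
11+3+2
10+6
10+4+2
10+3+3
10+2+2+2
9+7
…and 25 more, for 37 total.

37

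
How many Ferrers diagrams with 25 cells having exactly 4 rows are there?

120

There are 120 such partitions.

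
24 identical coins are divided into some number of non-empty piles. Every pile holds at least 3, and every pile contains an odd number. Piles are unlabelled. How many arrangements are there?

18

They are:
21 + 3
19 + 5
17 + 7
15 + 9
15 + 3 + 3 + 3
13 + 11
13 + 5 + 3 + 3
11 + 7 + 3 + 3
11 + 5 + 5 + 3
9 + 9 + 3 + 3
9 + 7 + 5 + 3
9 + 5 + 5 + 5
9 + 3 + 3 + 3 + 3 + 3
7 + 7 + 7 + 3
7 + 7 + 5 + 5
7 + 5 + 3 + 3 + 3 + 3
5 + 5 + 5 + 3 + 3 + 3
3 + 3 + 3 + 3 + 3 + 3 + 3 + 3
That's 18 in total.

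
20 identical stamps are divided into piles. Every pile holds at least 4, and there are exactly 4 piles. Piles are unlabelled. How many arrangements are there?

5

Enumerating:
8, 4, 4, 4
7, 5, 4, 4
6, 6, 4, 4
6, 5, 5, 4
5, 5, 5, 5
Counting gives 5.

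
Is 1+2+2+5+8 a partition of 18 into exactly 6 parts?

No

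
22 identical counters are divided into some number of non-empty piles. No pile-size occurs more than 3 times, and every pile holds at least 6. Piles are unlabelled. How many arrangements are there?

11

They are:
22
16 + 6
15 + 7
14 + 8
13 + 9
12 + 10
11 + 11
10 + 6 + 6
9 + 7 + 6
8 + 8 + 6
8 + 7 + 7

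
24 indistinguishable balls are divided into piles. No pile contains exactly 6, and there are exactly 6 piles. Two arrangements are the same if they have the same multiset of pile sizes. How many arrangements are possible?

A full systematic count gives 142.

142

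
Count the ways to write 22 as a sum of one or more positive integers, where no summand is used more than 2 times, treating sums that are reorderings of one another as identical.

297

There are 297 such partitions.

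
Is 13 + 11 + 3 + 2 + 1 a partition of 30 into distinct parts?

Yes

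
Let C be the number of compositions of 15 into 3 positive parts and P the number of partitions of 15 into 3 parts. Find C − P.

72

Compositions: C(14,2) = 91.
Unordered (partitions into 3 parts): 19.
Difference: 91 − 19 = 72.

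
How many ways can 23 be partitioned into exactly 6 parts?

163

Counting exhaustively, 163 partitions satisfy the conditions.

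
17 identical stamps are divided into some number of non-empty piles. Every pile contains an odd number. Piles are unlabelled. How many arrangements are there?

There are too many to list fully; the first 12 (by largest part) are:
17
15 + 1 + 1
13 + 3 + 1
13 + 1 + 1 + 1 + 1
11 + 5 + 1
11 + 3 + 3
11 + 3 + 1 + 1 + 1
11 + 1 + 1 + 1 + 1 + 1 + 1
9 + 7 + 1
9 + 5 + 3
9 + 5 + 1 + 1 + 1
9 + 3 + 3 + 1 + 1
…and 26 more, for 38 total.

38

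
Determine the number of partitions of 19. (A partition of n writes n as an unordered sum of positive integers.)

Systematic enumeration (by largest part, then next-largest, …) yields 490.

490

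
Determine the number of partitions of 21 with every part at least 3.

There are too many to list fully; the first 12 (by largest part) are:
21
3 + 18
4 + 17
5 + 16
6 + 15
3 + 3 + 15
7 + 14
3 + 4 + 14
8 + 13
3 + 5 + 13
4 + 4 + 13
9 + 12
…and 48 more, for 60 total.

60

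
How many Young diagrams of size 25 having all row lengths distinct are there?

There are 142 such partitions.

142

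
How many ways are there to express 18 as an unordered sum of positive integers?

385

Enumerating by decreasing first part gives 385 partitions in all.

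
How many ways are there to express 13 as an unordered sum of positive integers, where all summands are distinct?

The partitions of 13 that satisfy the conditions:
13
12 + 1
11 + 2
10 + 3
10 + 2 + 1
9 + 4
9 + 3 + 1
8 + 5
8 + 4 + 1
8 + 3 + 2
7 + 6
7 + 5 + 1
7 + 4 + 2
7 + 3 + 2 + 1
6 + 5 + 2
6 + 4 + 3
6 + 4 + 2 + 1
5 + 4 + 3 + 1

18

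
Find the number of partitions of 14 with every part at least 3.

13

The partitions of 14 that satisfy the conditions:
14
11+3
10+4
9+5
8+6
8+3+3
7+7
7+4+3
6+5+3
6+4+4
5+5+4
5+3+3+3
4+4+3+3
Counting gives 13.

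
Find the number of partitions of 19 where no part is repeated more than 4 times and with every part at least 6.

Enumerating:
19
13+6
12+7
11+8
10+9
7+6+6
That's 6 in total.

6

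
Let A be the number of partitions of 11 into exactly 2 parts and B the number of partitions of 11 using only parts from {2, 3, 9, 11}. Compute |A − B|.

1

Partitions of 11 into exactly 2 parts: 5.
Partitions of 11 using only parts from {2, 3, 9, 11}: 4.
|5 − 4| = 1.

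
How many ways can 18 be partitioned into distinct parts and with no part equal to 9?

There are too many to list fully; the first 12 (by largest part) are:
18
1,17
2,16
3,15
1,2,15
4,14
1,3,14
5,13
1,4,13
2,3,13
6,12
1,5,12
…and 27 more, for 39 total.

39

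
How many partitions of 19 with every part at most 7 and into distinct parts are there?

The partitions of 19 that satisfy the conditions:
7,6,5,1
7,6,4,2
7,6,3,2,1
7,5,4,3
7,5,4,2,1
6,5,4,3,1
That's 6 in total.

6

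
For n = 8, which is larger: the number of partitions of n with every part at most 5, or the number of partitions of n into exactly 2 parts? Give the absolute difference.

Partitions of 8 with every part at most 5: 18.
Partitions of 8 into exactly 2 parts: 4.
|18 − 4| = 14.

14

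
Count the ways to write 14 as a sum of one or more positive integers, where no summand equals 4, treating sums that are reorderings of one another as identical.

93

Enumerating by decreasing first part gives 93 partitions in all.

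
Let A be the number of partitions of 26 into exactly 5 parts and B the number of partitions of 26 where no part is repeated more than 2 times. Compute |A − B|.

396

Partitions of 26 into exactly 5 parts: 221.
Partitions of 26 where no part is repeated more than 2 times: 617.
|221 − 617| = 396.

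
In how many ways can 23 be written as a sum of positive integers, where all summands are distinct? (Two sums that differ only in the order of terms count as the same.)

104

Enumerating by decreasing first part gives 104 partitions in all.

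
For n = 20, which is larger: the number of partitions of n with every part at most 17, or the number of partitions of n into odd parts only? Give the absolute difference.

Partitions of 20 with every part at most 17: 623.
Partitions of 20 into odd parts only: 64.
|623 − 64| = 559.

559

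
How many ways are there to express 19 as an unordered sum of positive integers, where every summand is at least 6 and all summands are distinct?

5

They are:
19
13 + 6
12 + 7
11 + 8
10 + 9
That's 5 in total.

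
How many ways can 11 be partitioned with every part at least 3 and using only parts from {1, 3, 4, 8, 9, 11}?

The partitions of 11 that satisfy the conditions:
11
8,3
4,4,3

3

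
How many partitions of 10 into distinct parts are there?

10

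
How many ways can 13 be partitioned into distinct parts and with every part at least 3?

6

Listing the qualifying partitions of 13:
13
10,3
9,4
8,5
7,6
6,4,3
Counting gives 6.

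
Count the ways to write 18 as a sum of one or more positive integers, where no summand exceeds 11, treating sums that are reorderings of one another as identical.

Systematic enumeration (by largest part, then next-largest, …) yields 355.

355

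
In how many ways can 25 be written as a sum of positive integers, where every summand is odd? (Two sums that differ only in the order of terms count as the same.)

Direct enumeration gives 142 partitions.

142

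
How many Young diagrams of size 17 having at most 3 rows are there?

33

There are too many to list fully; the first 12 (by largest part) are:
17
16, 1
15, 2
15, 1, 1
14, 3
14, 2, 1
13, 4
13, 3, 1
13, 2, 2
12, 5
12, 4, 1
12, 3, 2
…and 21 more, for 33 total.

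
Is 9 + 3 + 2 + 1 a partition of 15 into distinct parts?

Yes

The parts sum to 15, and the condition 'all summands are distinct' holds.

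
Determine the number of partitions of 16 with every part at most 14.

Enumerating by decreasing first part gives 229 partitions in all.

229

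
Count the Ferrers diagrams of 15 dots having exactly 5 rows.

30

A partial list (first 12 by largest part):
11, 1, 1, 1, 1
10, 2, 1, 1, 1
9, 3, 1, 1, 1
9, 2, 2, 1, 1
8, 4, 1, 1, 1
8, 3, 2, 1, 1
8, 2, 2, 2, 1
7, 5, 1, 1, 1
7, 4, 2, 1, 1
7, 3, 3, 1, 1
7, 3, 2, 2, 1
7, 2, 2, 2, 2
…and 18 more, for 30 total.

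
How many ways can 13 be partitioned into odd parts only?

Listing the qualifying partitions of 13:
13
11+1+1
9+3+1
9+1+1+1+1
7+5+1
7+3+3
7+3+1+1+1
7+1+1+1+1+1+1
5+5+3
5+5+1+1+1
5+3+3+1+1
5+3+1+1+1+1+1
5+1+1+1+1+1+1+1+1
3+3+3+3+1
3+3+3+1+1+1+1
3+3+1+1+1+1+1+1+1
3+1+1+1+1+1+1+1+1+1+1
1+1+1+1+1+1+1+1+1+1+1+1+1

18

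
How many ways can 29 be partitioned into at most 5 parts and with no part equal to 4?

418

Enumerating by decreasing first part gives 418 partitions in all.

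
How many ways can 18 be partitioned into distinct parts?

There are too many to list fully; the first 12 (by largest part) are:
18
17 + 1
16 + 2
15 + 3
15 + 2 + 1
14 + 4
14 + 3 + 1
13 + 5
13 + 4 + 1
13 + 3 + 2
12 + 6
12 + 5 + 1
…and 34 more, for 46 total.

46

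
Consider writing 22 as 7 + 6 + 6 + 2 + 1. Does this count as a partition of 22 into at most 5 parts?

Yes

The parts sum to 22, and the condition 'there are at most 5 summands' holds.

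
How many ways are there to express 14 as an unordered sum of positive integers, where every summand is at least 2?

34

A partial list (first 12 by largest part):
14
12, 2
11, 3
10, 4
10, 2, 2
9, 5
9, 3, 2
8, 6
8, 4, 2
8, 3, 3
8, 2, 2, 2
7, 7
…and 22 more, for 34 total.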